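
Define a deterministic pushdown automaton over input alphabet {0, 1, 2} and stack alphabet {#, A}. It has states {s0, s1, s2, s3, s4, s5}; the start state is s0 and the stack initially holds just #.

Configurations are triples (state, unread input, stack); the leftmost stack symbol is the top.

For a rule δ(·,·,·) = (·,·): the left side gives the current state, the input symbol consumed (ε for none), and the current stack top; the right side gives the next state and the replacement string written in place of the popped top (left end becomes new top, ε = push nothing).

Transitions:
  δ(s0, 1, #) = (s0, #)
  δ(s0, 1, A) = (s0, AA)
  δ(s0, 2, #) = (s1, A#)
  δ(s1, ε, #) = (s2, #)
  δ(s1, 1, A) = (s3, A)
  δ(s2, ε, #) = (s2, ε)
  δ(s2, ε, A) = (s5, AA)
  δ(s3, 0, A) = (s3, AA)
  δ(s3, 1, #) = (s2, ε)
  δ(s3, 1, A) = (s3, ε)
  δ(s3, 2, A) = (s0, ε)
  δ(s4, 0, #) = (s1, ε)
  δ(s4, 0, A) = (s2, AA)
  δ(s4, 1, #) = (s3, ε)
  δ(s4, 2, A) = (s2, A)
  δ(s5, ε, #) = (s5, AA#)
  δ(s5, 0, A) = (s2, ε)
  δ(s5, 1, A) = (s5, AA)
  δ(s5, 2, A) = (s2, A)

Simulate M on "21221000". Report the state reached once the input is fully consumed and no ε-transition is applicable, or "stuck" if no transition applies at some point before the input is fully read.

(s0, 21221000, #) ⊢ (s1, 1221000, A#) ⊢ (s3, 221000, A#) ⊢ (s0, 21000, #) ⊢ (s1, 1000, A#) ⊢ (s3, 000, A#) ⊢ (s3, 00, AA#) ⊢ (s3, 0, AAA#) ⊢ (s3, ε, AAAA#)
All input consumed; M is in state s3.

s3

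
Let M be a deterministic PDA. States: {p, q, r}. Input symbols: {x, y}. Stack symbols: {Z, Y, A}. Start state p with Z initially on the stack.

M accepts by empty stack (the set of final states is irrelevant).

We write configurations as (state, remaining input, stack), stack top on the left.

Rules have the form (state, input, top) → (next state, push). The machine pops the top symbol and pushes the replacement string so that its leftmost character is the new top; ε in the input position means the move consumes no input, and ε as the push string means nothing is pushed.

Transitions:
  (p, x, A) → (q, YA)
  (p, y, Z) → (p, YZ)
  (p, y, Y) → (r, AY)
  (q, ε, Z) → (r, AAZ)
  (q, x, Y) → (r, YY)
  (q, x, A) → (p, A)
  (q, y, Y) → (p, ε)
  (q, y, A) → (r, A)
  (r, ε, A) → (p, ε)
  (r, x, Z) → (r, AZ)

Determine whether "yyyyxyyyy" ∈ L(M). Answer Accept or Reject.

Reject

(p, yyyyxyyyy, Z) ⊢ (p, yyyxyyyy, YZ) ⊢ (r, yyxyyyy, AYZ) ⊢ (p, yyxyyyy, YZ) ⊢ (r, yxyyyy, AYZ) ⊢ (p, yxyyyy, YZ) ⊢ (r, xyyyy, AYZ) ⊢ (p, xyyyy, YZ)
No transition applies at (p, xyyyy, YZ); input not fully consumed.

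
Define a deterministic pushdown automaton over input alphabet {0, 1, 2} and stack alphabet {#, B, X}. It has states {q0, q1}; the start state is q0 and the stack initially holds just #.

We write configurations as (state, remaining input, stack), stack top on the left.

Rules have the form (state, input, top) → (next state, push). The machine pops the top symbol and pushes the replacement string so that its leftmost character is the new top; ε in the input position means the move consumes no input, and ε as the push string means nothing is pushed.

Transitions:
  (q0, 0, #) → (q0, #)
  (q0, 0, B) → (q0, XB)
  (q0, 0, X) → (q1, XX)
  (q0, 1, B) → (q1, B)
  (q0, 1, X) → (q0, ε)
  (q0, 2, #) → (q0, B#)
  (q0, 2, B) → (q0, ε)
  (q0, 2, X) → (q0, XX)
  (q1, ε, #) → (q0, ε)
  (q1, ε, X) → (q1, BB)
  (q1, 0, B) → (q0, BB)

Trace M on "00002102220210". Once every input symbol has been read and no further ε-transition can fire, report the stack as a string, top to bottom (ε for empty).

BBXB#

(q0, 00002102220210, #) ⊢ (q0, 0002102220210, #) ⊢ (q0, 002102220210, #) ⊢ (q0, 02102220210, #) ⊢ (q0, 2102220210, #) ⊢ (q0, 102220210, B#) ⊢ (q1, 02220210, B#) ⊢ (q0, 2220210, BB#) ⊢ (q0, 220210, B#) ⊢ (q0, 20210, #) ⊢ (q0, 0210, B#) ⊢ (q0, 210, XB#) ⊢ (q0, 10, XXB#) ⊢ (q0, 0, XB#) ⊢ (q1, ε, XXB#) ⊢ (q1, ε, BBXB#)
All input consumed in state q1 with stack BBXB#.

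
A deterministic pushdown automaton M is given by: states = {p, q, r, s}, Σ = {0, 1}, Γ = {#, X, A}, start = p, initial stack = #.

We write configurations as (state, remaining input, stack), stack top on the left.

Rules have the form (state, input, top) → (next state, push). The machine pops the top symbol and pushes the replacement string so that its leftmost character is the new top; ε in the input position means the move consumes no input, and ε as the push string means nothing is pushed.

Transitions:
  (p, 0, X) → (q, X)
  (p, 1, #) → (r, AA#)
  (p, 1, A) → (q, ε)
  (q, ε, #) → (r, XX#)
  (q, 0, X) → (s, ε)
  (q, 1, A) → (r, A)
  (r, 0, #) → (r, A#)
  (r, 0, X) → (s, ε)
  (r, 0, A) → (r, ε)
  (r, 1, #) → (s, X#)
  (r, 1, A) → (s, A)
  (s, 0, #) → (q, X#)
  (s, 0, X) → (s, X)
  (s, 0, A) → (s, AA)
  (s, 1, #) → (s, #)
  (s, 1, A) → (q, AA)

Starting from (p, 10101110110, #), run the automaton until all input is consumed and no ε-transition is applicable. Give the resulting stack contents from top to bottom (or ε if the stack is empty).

(p, 10101110110, #)
  read 1, top #: go to r, push AA# → (r, 0101110110, AA#)
  read 0, top A: go to r, push ε → (r, 101110110, A#)
  read 1, top A: go to s, push A → (s, 01110110, A#)
  read 0, top A: go to s, push AA → (s, 1110110, AA#)
  read 1, top A: go to q, push AA → (q, 110110, AAA#)
  read 1, top A: go to r, push A → (r, 10110, AAA#)
  read 1, top A: go to s, push A → (s, 0110, AAA#)
  read 0, top A: go to s, push AA → (s, 110, AAAA#)
  read 1, top A: go to q, push AA → (q, 10, AAAAA#)
  read 1, top A: go to r, push A → (r, 0, AAAAA#)
  read 0, top A: go to r, push ε → (r, ε, AAAA#)
All input consumed in state r with stack AAAA#.

AAAA#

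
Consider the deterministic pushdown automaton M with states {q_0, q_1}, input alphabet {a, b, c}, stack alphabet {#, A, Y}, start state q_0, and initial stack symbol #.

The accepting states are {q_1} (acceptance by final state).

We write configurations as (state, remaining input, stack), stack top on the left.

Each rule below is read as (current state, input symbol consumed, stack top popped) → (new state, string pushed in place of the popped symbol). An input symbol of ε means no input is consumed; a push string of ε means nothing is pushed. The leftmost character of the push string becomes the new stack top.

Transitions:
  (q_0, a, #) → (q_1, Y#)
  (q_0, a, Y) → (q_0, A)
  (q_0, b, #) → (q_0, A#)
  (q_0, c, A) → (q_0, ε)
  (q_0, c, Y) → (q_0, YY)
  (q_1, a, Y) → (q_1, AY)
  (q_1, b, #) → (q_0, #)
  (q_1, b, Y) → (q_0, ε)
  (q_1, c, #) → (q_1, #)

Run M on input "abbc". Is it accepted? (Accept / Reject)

(q_0, abbc, #)
  read a, top #: go to q_1, push Y# → (q_1, bbc, Y#)
  read b, top Y: go to q_0, push ε → (q_0, bc, #)
  read b, top #: go to q_0, push A# → (q_0, c, A#)
  read c, top A: go to q_0, push ε → (q_0, ε, #)
All input consumed; state q_0 ∉ F and no further ε-move applies.

Reject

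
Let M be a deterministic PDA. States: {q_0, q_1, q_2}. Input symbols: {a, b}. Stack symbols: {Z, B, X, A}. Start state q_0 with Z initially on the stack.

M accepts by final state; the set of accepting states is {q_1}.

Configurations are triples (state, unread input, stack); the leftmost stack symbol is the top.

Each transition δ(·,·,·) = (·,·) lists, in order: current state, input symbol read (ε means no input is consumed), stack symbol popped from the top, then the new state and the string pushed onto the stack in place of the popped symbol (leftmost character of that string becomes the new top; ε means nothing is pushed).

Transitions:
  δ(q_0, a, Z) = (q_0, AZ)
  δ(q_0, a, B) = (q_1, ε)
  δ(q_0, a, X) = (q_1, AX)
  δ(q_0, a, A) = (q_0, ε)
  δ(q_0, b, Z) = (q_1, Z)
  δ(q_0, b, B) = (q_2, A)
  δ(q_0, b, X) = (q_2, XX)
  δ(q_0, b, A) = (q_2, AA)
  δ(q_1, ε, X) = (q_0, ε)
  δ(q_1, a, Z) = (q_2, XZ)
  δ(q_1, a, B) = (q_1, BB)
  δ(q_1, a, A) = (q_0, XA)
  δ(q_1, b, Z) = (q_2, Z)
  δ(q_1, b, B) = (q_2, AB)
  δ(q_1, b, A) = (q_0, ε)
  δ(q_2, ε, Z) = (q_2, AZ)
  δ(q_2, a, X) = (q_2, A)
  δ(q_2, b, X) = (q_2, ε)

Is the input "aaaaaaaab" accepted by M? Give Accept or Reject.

(q_0, aaaaaaaab, Z) ⊢ (q_0, aaaaaaab, AZ) ⊢ (q_0, aaaaaab, Z) ⊢ (q_0, aaaaab, AZ) ⊢ (q_0, aaaab, Z) ⊢ (q_0, aaab, AZ) ⊢ (q_0, aab, Z) ⊢ (q_0, ab, AZ) ⊢ (q_0, b, Z) ⊢ (q_1, ε, Z)
All input consumed; state q_1 ∈ F.

Accept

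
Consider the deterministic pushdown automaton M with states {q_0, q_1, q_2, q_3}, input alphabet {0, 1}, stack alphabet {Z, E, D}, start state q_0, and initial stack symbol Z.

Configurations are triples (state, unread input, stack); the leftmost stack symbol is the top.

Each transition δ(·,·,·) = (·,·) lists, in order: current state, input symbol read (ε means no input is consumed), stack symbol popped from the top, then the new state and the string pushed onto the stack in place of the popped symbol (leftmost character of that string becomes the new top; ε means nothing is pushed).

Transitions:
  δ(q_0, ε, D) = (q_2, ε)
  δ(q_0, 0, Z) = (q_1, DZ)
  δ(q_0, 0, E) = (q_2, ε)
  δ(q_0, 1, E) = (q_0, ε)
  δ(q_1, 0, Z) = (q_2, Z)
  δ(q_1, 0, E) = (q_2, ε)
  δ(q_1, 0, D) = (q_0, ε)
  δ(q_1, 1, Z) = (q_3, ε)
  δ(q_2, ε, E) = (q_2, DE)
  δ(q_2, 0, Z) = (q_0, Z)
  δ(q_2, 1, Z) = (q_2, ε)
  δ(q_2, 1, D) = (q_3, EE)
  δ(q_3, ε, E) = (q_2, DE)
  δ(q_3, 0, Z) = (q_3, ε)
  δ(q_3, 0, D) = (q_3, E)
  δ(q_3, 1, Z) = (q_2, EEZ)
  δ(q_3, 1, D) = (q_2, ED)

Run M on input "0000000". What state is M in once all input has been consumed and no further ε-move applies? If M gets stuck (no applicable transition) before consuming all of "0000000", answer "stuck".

q_1

(q_0, 0000000, Z) ⊢ (q_1, 000000, DZ) ⊢ (q_0, 00000, Z) ⊢ (q_1, 0000, DZ) ⊢ (q_0, 000, Z) ⊢ (q_1, 00, DZ) ⊢ (q_0, 0, Z) ⊢ (q_1, ε, DZ)
All input consumed; M is in state q_1.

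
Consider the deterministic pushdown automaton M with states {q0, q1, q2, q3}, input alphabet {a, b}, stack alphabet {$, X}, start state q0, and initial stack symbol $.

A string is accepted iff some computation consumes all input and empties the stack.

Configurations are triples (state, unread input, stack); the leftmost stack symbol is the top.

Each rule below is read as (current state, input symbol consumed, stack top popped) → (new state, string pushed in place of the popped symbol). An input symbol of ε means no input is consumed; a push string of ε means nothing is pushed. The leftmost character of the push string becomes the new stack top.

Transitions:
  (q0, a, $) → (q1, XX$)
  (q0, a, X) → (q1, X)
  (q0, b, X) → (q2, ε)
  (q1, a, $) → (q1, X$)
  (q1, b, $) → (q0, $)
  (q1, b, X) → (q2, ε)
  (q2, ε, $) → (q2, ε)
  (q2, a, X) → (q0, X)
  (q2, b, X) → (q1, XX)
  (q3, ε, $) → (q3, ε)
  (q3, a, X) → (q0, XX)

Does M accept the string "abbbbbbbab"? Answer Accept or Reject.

(q0, abbbbbbbab, $)
  read a, top $: go to q1, push XX$ → (q1, bbbbbbbab, XX$)
  read b, top X: go to q2, push ε → (q2, bbbbbbab, X$)
  read b, top X: go to q1, push XX → (q1, bbbbbab, XX$)
  read b, top X: go to q2, push ε → (q2, bbbbab, X$)
  read b, top X: go to q1, push XX → (q1, bbbab, XX$)
  read b, top X: go to q2, push ε → (q2, bbab, X$)
  read b, top X: go to q1, push XX → (q1, bab, XX$)
  read b, top X: go to q2, push ε → (q2, ab, X$)
  read a, top X: go to q0, push X → (q0, b, X$)
  read b, top X: go to q2, push ε → (q2, ε, $)
  ε-move, top $: go to q2, push ε → (q2, ε, ε)
All input consumed and the stack is empty.

Accept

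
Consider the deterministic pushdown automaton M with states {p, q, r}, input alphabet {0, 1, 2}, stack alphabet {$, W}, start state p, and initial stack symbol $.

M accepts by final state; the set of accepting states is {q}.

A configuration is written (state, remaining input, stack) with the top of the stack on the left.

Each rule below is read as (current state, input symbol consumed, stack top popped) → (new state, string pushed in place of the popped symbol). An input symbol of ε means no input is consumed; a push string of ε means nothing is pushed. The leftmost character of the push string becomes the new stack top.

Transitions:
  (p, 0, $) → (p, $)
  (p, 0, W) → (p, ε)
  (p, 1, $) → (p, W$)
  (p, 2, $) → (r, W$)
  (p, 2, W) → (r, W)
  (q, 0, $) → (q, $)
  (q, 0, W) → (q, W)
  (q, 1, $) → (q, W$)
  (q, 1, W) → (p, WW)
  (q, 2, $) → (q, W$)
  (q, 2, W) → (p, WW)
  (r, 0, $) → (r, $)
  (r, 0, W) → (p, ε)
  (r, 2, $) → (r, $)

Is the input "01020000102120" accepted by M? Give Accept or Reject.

Reject

(p, 01020000102120, $)
  read 0, top $: go to p, push $ → (p, 1020000102120, $)
  read 1, top $: go to p, push W$ → (p, 020000102120, W$)
  read 0, top W: go to p, push ε → (p, 20000102120, $)
  read 2, top $: go to r, push W$ → (r, 0000102120, W$)
  read 0, top W: go to p, push ε → (p, 000102120, $)
  read 0, top $: go to p, push $ → (p, 00102120, $)
  read 0, top $: go to p, push $ → (p, 0102120, $)
  read 0, top $: go to p, push $ → (p, 102120, $)
  read 1, top $: go to p, push W$ → (p, 02120, W$)
  read 0, top W: go to p, push ε → (p, 2120, $)
  read 2, top $: go to r, push W$ → (r, 120, W$)
No transition applies at (r, 120, W$); input not fully consumed.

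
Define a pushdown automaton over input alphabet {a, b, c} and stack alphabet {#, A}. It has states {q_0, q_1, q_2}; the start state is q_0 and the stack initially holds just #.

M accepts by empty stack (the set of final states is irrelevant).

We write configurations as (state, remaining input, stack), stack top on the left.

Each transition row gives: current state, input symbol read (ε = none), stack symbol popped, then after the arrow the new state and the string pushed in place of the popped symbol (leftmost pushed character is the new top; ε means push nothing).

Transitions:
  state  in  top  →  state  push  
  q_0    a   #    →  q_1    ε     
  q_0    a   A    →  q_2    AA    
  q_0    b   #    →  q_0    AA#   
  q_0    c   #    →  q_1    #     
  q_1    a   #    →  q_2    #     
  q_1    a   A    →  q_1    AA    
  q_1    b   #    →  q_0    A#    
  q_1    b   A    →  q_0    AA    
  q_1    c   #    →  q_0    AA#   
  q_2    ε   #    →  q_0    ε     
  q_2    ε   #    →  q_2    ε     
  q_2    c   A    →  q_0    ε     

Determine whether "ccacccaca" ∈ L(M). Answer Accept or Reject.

No computation consumes all input and empties the stack.

Reject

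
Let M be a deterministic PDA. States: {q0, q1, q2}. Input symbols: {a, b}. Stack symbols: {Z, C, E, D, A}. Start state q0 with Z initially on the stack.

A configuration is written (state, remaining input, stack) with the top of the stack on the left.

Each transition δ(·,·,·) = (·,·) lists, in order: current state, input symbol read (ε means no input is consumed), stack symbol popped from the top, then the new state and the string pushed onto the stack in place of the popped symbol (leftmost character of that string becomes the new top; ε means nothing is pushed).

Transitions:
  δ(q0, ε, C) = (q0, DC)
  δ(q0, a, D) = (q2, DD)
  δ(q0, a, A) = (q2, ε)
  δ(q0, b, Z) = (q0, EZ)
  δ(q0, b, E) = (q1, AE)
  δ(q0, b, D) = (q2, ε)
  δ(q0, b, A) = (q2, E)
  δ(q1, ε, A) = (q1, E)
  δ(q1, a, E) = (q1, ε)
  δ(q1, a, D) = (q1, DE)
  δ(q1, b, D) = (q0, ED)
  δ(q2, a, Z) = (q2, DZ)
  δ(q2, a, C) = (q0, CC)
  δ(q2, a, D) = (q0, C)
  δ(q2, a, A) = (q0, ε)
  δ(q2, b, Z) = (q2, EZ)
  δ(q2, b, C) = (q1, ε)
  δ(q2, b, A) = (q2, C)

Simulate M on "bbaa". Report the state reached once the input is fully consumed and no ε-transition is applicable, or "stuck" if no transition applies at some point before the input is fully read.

(q0, bbaa, Z)
  read b, top Z: go to q0, push EZ → (q0, baa, EZ)
  read b, top E: go to q1, push AE → (q1, aa, AEZ)
  ε-move, top A: go to q1, push E → (q1, aa, EEZ)
  read a, top E: go to q1, push ε → (q1, a, EZ)
  read a, top E: go to q1, push ε → (q1, ε, Z)
All input consumed; M is in state q1.

q1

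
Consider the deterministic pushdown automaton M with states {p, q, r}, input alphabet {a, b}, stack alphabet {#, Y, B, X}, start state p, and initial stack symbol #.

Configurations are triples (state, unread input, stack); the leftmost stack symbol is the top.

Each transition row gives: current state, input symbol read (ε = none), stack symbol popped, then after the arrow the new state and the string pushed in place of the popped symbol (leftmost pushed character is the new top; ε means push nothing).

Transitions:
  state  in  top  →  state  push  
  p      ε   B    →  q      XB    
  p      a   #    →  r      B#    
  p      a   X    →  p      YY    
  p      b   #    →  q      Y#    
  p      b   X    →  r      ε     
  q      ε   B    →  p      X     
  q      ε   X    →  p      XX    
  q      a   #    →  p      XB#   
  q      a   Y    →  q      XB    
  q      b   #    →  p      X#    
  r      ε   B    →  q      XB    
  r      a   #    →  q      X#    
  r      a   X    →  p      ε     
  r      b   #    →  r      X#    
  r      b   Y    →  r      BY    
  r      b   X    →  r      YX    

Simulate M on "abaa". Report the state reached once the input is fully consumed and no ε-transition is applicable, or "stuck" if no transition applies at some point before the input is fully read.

p

(p, abaa, #) ⊢ (r, baa, B#) ⊢ (q, baa, XB#) ⊢ (p, baa, XXB#) ⊢ (r, aa, XB#) ⊢ (p, a, B#) ⊢ (q, a, XB#) ⊢ (p, a, XXB#) ⊢ (p, ε, YYXB#)
All input consumed; M is in state p.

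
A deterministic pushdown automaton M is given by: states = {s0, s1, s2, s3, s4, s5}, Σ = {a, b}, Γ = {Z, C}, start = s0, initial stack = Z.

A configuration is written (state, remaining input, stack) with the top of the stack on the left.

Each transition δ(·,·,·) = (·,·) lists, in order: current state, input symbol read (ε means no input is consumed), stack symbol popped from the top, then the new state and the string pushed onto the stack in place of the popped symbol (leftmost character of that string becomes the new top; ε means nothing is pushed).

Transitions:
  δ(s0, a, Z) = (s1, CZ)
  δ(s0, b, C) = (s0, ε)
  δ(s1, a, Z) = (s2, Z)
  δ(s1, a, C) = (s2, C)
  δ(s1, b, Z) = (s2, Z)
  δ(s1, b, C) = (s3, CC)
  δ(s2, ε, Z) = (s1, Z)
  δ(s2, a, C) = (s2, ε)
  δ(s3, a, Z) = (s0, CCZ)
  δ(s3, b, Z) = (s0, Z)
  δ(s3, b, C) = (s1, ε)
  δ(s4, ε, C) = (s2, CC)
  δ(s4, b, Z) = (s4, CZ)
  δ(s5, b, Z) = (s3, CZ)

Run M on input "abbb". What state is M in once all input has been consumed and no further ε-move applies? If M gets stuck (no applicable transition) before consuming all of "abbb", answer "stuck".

(s0, abbb, Z)
  read a, top Z: go to s1, push CZ → (s1, bbb, CZ)
  read b, top C: go to s3, push CC → (s3, bb, CCZ)
  read b, top C: go to s1, push ε → (s1, b, CZ)
  read b, top C: go to s3, push CC → (s3, ε, CCZ)
All input consumed; M is in state s3.

s3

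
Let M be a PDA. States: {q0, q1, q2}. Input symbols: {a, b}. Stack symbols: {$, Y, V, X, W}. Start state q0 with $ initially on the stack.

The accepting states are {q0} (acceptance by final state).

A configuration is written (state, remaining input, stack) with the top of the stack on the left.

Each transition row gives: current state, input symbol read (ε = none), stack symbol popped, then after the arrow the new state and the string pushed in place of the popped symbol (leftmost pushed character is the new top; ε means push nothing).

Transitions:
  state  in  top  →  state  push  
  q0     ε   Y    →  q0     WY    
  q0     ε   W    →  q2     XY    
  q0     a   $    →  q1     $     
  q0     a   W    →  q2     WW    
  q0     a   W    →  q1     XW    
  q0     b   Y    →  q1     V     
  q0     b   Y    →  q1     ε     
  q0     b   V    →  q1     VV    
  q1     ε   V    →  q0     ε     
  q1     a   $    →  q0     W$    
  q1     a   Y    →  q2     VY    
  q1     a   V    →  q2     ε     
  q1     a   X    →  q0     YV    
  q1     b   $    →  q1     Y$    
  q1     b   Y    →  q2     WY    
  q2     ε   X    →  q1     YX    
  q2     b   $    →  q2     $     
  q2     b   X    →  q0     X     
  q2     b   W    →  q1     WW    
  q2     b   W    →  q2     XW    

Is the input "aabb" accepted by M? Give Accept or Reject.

Reject

No computation consumes all input and reaches a final state.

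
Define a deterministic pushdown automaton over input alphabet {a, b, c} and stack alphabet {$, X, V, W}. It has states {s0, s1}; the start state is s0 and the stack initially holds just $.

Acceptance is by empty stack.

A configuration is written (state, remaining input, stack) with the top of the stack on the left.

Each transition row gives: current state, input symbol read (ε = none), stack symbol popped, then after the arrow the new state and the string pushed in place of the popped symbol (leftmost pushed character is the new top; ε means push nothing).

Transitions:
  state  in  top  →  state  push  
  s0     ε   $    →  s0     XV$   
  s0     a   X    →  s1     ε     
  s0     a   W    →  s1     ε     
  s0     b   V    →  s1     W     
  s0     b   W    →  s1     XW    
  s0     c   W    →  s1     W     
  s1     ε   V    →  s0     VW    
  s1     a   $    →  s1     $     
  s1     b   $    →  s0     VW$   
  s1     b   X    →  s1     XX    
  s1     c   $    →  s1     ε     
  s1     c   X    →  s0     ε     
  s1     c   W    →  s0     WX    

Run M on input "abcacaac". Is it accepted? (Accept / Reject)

(s0, abcacaac, $)
  ε-move, top $: go to s0, push XV$ → (s0, abcacaac, XV$)
  read a, top X: go to s1, push ε → (s1, bcacaac, V$)
  ε-move, top V: go to s0, push VW → (s0, bcacaac, VW$)
  read b, top V: go to s1, push W → (s1, cacaac, WW$)
  read c, top W: go to s0, push WX → (s0, acaac, WXW$)
  read a, top W: go to s1, push ε → (s1, caac, XW$)
  read c, top X: go to s0, push ε → (s0, aac, W$)
  read a, top W: go to s1, push ε → (s1, ac, $)
  read a, top $: go to s1, push $ → (s1, c, $)
  read c, top $: go to s1, push ε → (s1, ε, ε)
All input consumed and the stack is empty.

Accept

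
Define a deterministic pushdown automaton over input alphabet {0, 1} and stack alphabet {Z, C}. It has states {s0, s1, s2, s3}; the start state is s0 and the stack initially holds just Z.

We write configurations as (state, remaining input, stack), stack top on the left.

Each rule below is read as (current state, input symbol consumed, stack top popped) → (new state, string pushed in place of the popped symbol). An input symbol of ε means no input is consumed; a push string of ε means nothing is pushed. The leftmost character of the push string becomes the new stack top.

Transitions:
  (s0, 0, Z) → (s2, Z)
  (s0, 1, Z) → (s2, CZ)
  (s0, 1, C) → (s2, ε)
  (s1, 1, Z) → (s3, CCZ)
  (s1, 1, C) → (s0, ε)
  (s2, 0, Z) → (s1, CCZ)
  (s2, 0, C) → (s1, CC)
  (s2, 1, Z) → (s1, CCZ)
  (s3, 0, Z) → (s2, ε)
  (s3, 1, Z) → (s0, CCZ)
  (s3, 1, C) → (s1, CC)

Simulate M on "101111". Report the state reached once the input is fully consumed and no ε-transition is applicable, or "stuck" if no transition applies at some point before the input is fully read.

s0

(s0, 101111, Z) ⊢ (s2, 01111, CZ) ⊢ (s1, 1111, CCZ) ⊢ (s0, 111, CZ) ⊢ (s2, 11, Z) ⊢ (s1, 1, CCZ) ⊢ (s0, ε, CZ)
All input consumed; M is in state s0.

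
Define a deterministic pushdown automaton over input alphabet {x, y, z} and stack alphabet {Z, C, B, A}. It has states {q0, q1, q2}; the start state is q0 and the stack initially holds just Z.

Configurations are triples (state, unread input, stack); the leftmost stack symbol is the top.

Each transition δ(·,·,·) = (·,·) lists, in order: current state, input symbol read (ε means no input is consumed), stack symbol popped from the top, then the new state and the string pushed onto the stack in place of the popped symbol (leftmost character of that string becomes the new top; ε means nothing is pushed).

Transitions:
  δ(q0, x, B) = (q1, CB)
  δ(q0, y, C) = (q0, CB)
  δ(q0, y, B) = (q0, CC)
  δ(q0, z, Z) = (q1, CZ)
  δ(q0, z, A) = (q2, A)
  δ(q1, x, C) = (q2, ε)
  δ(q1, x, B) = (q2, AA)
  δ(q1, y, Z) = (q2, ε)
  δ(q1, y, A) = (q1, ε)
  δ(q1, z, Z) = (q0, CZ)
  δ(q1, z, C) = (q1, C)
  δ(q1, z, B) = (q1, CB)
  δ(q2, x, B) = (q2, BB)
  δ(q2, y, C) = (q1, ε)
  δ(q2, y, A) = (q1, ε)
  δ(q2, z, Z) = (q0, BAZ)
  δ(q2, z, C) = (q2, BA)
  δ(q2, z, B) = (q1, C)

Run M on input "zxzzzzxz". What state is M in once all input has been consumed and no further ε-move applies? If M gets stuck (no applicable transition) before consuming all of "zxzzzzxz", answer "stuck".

(q0, zxzzzzxz, Z)
  read z, top Z: go to q1, push CZ → (q1, xzzzzxz, CZ)
  read x, top C: go to q2, push ε → (q2, zzzzxz, Z)
  read z, top Z: go to q0, push BAZ → (q0, zzzxz, BAZ)
No transition for (q0, z, top B); M blocks with input zzzxz remaining.

stuck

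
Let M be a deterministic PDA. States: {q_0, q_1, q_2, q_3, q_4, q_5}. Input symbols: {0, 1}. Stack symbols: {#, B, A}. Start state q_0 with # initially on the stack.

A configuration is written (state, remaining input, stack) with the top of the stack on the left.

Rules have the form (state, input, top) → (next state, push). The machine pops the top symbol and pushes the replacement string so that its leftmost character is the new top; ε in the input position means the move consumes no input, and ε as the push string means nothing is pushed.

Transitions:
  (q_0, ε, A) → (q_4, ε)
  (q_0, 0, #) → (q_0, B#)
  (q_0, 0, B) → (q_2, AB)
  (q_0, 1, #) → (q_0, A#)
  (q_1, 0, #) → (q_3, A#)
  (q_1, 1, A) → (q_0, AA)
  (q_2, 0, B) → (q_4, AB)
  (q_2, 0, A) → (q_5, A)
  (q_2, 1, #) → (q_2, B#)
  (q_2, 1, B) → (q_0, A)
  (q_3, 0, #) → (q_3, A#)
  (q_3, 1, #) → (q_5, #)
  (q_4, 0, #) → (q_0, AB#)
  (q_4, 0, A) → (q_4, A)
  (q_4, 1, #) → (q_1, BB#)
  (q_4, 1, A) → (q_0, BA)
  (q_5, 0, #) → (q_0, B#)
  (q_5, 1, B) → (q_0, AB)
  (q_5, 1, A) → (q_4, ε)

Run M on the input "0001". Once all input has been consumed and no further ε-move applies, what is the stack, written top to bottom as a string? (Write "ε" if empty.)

B#

(q_0, 0001, #)
  read 0, top #: go to q_0, push B# → (q_0, 001, B#)
  read 0, top B: go to q_2, push AB → (q_2, 01, AB#)
  read 0, top A: go to q_5, push A → (q_5, 1, AB#)
  read 1, top A: go to q_4, push ε → (q_4, ε, B#)
All input consumed in state q_4 with stack B#.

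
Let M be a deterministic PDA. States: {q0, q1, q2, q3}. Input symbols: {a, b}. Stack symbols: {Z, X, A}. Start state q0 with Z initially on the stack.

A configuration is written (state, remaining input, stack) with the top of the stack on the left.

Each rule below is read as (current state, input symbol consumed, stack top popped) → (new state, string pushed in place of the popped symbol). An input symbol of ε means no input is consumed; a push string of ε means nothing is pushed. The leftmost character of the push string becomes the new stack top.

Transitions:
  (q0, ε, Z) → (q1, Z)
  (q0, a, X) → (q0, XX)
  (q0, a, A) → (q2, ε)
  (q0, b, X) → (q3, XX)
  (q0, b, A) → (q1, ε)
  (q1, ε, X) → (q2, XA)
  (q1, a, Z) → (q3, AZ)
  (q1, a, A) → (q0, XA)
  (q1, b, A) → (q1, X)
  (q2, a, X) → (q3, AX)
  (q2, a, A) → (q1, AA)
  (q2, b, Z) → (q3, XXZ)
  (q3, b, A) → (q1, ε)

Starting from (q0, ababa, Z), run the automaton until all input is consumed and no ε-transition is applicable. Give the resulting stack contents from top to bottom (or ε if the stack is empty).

(q0, ababa, Z) ⊢ (q1, ababa, Z) ⊢ (q3, baba, AZ) ⊢ (q1, aba, Z) ⊢ (q3, ba, AZ) ⊢ (q1, a, Z) ⊢ (q3, ε, AZ)
All input consumed in state q3 with stack AZ.

AZ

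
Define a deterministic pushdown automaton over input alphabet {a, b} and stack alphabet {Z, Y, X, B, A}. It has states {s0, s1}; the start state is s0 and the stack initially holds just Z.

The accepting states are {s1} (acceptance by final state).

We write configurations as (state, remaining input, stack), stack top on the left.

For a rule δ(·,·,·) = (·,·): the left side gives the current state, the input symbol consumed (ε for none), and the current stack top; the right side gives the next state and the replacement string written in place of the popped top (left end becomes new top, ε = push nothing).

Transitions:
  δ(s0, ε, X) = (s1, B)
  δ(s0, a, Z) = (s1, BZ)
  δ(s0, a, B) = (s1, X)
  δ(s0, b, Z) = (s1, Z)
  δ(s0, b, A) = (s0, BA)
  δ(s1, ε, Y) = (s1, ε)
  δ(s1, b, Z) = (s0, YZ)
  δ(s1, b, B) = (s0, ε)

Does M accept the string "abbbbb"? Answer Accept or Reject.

(s0, abbbbb, Z) ⊢ (s1, bbbbb, BZ) ⊢ (s0, bbbb, Z) ⊢ (s1, bbb, Z) ⊢ (s0, bb, YZ)
No transition applies at (s0, bb, YZ); input not fully consumed.

Reject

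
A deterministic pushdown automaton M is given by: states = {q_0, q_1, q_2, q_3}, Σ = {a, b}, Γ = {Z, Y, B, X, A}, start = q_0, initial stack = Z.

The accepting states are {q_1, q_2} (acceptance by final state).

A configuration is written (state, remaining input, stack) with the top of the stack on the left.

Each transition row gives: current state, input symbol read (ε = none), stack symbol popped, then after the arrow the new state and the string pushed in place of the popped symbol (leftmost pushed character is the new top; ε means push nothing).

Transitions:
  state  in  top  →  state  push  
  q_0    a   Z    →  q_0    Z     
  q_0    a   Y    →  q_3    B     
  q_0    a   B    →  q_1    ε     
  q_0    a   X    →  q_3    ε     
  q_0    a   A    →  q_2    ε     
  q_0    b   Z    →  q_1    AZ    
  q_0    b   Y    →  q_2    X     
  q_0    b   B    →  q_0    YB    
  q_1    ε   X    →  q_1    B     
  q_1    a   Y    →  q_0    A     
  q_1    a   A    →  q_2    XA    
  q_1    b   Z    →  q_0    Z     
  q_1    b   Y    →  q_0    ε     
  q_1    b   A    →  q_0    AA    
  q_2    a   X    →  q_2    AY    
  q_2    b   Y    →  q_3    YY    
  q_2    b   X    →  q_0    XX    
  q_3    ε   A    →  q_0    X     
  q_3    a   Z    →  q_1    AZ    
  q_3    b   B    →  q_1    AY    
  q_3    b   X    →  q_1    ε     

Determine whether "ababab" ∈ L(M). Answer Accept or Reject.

Accept

(q_0, ababab, Z)
  read a, top Z: go to q_0, push Z → (q_0, babab, Z)
  read b, top Z: go to q_1, push AZ → (q_1, abab, AZ)
  read a, top A: go to q_2, push XA → (q_2, bab, XAZ)
  read b, top X: go to q_0, push XX → (q_0, ab, XXAZ)
  read a, top X: go to q_3, push ε → (q_3, b, XAZ)
  read b, top X: go to q_1, push ε → (q_1, ε, AZ)
All input consumed; state q_1 ∈ F.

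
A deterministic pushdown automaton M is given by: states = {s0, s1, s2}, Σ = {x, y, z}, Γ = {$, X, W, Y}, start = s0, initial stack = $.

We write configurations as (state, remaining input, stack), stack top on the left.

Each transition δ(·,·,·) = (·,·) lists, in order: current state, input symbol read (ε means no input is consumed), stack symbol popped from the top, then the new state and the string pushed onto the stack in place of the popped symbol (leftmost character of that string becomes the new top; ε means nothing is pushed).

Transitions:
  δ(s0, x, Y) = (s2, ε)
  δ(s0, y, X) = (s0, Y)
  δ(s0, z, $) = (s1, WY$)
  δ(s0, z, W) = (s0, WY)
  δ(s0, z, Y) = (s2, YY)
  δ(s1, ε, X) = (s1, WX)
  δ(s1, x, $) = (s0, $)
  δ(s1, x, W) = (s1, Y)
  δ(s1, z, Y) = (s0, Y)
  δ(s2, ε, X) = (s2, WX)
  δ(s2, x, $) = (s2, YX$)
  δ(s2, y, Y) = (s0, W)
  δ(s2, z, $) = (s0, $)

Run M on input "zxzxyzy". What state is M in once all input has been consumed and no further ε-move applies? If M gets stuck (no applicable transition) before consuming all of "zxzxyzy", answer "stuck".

(s0, zxzxyzy, $)
  read z, top $: go to s1, push WY$ → (s1, xzxyzy, WY$)
  read x, top W: go to s1, push Y → (s1, zxyzy, YY$)
  read z, top Y: go to s0, push Y → (s0, xyzy, YY$)
  read x, top Y: go to s2, push ε → (s2, yzy, Y$)
  read y, top Y: go to s0, push W → (s0, zy, W$)
  read z, top W: go to s0, push WY → (s0, y, WY$)
No transition for (s0, y, top W); M blocks with input y remaining.

stuck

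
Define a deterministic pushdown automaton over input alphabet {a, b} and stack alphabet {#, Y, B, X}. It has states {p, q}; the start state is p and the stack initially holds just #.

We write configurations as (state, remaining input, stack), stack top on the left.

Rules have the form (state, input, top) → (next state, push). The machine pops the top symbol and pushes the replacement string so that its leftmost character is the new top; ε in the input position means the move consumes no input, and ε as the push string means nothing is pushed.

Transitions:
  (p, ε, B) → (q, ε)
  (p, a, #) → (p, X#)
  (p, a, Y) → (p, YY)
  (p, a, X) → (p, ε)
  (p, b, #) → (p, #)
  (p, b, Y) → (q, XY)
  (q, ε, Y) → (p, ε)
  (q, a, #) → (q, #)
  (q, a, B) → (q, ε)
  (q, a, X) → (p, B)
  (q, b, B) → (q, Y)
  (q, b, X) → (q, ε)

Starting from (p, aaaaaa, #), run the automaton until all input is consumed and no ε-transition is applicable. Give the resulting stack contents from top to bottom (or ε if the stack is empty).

(p, aaaaaa, #)
  read a, top #: go to p, push X# → (p, aaaaa, X#)
  read a, top X: go to p, push ε → (p, aaaa, #)
  read a, top #: go to p, push X# → (p, aaa, X#)
  read a, top X: go to p, push ε → (p, aa, #)
  read a, top #: go to p, push X# → (p, a, X#)
  read a, top X: go to p, push ε → (p, ε, #)
All input consumed in state p with stack #.

#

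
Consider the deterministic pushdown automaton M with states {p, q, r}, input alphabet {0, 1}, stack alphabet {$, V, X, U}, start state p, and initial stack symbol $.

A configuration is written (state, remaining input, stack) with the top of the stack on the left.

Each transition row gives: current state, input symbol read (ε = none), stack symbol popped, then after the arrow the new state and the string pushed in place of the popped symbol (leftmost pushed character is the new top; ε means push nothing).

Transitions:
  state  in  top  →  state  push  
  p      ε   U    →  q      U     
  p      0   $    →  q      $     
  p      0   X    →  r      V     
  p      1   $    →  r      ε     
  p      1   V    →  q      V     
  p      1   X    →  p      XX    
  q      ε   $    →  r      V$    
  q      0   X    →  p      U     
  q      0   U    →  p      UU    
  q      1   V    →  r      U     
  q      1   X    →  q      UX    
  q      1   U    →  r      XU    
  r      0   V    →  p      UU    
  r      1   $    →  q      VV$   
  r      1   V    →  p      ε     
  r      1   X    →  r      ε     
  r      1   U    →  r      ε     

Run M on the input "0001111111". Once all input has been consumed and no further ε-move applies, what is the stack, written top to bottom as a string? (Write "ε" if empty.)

UV$

(p, 0001111111, $) ⊢ (q, 001111111, $) ⊢ (r, 001111111, V$) ⊢ (p, 01111111, UU$) ⊢ (q, 01111111, UU$) ⊢ (p, 1111111, UUU$) ⊢ (q, 1111111, UUU$) ⊢ (r, 111111, XUUU$) ⊢ (r, 11111, UUU$) ⊢ (r, 1111, UU$) ⊢ (r, 111, U$) ⊢ (r, 11, $) ⊢ (q, 1, VV$) ⊢ (r, ε, UV$)
All input consumed in state r with stack UV$.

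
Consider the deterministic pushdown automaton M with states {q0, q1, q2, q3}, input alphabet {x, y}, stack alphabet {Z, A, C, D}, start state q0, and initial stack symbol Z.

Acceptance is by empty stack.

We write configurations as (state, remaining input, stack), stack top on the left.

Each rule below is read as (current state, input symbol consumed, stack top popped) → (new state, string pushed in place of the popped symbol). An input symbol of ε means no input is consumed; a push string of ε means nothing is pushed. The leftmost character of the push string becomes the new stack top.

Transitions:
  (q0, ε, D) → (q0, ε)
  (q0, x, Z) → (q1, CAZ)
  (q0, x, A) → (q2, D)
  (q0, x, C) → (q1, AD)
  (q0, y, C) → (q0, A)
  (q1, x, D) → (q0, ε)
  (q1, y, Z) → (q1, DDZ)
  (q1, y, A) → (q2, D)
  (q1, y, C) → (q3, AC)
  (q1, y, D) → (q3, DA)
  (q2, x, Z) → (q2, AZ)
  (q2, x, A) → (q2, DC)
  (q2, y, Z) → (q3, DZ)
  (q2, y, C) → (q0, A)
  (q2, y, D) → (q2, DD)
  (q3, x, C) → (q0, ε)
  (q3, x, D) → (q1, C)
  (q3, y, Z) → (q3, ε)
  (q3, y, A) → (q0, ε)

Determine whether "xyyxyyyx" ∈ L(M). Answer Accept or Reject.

Reject

(q0, xyyxyyyx, Z)
  read x, top Z: go to q1, push CAZ → (q1, yyxyyyx, CAZ)
  read y, top C: go to q3, push AC → (q3, yxyyyx, ACAZ)
  read y, top A: go to q0, push ε → (q0, xyyyx, CAZ)
  read x, top C: go to q1, push AD → (q1, yyyx, ADAZ)
  read y, top A: go to q2, push D → (q2, yyx, DDAZ)
  read y, top D: go to q2, push DD → (q2, yx, DDDAZ)
  read y, top D: go to q2, push DD → (q2, x, DDDDAZ)
No transition applies at (q2, x, DDDDAZ); input not fully consumed.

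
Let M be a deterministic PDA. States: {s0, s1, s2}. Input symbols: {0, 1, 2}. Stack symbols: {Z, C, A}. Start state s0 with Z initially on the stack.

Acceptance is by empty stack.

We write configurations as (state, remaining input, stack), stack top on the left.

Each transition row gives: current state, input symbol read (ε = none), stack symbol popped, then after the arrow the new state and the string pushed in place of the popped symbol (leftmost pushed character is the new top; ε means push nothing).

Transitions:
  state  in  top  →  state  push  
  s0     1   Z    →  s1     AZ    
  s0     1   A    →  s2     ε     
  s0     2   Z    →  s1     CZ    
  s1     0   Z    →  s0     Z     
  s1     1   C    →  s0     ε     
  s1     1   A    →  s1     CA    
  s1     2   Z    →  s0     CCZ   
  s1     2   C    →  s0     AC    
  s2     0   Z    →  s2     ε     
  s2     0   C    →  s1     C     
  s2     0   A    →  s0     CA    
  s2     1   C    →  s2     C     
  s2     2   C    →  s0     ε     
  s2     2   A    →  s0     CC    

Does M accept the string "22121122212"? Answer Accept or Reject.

(s0, 22121122212, Z) ⊢ (s1, 2121122212, CZ) ⊢ (s0, 121122212, ACZ) ⊢ (s2, 21122212, CZ) ⊢ (s0, 1122212, Z) ⊢ (s1, 122212, AZ) ⊢ (s1, 22212, CAZ) ⊢ (s0, 2212, ACAZ)
No transition applies at (s0, 2212, ACAZ); input not fully consumed.

Reject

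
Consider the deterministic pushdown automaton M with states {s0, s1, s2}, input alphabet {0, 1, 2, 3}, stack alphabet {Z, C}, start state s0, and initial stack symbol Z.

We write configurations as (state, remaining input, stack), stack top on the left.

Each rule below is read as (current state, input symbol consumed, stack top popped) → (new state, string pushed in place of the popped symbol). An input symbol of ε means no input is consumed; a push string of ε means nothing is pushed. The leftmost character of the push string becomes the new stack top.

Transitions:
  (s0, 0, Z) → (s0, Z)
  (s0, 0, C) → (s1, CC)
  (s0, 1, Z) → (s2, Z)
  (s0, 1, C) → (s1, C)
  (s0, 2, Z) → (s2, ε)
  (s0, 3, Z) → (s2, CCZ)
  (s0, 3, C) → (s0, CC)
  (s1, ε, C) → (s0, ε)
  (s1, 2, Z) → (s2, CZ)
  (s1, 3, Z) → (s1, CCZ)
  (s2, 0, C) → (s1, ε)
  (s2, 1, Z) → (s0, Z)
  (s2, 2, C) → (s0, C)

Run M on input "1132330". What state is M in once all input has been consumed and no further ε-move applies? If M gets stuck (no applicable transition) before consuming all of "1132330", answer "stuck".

(s0, 1132330, Z)
  read 1, top Z: go to s2, push Z → (s2, 132330, Z)
  read 1, top Z: go to s0, push Z → (s0, 32330, Z)
  read 3, top Z: go to s2, push CCZ → (s2, 2330, CCZ)
  read 2, top C: go to s0, push C → (s0, 330, CCZ)
  read 3, top C: go to s0, push CC → (s0, 30, CCCZ)
  read 3, top C: go to s0, push CC → (s0, 0, CCCCZ)
  read 0, top C: go to s1, push CC → (s1, ε, CCCCCZ)
  ε-move, top C: go to s0, push ε → (s0, ε, CCCCZ)
All input consumed; M is in state s0.

s0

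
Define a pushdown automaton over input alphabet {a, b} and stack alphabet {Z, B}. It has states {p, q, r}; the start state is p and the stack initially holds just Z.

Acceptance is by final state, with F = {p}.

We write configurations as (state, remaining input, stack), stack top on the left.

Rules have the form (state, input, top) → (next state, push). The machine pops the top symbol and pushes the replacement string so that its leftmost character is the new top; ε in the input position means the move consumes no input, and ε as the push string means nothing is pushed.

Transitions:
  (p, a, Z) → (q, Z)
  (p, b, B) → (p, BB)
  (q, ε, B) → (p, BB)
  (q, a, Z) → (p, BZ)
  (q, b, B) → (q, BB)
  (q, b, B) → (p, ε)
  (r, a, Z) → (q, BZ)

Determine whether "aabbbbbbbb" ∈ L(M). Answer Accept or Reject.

One accepting computation: (p, aabbbbbbbb, Z) ⊢ (q, abbbbbbbb, Z) ⊢ (p, bbbbbbbb, BZ) ⊢ (p, bbbbbbb, BBZ) ⊢ (p, bbbbbb, BBBZ) ⊢ (p, bbbbb, BBBBZ) ⊢ (p, bbbb, BBBBBZ) ⊢ (p, bbb, BBBBBBZ) ⊢ (p, bb, BBBBBBBZ) ⊢ (p, b, BBBBBBBBZ) ⊢ (p, ε, BBBBBBBBBZ)
All input consumed and state p ∈ F.

Accept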